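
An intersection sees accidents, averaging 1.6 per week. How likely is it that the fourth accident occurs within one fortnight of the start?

Over the interval, μ = 1.6 × 2 = 3.2 (a fortnight = 2 weeks).
The fourth arrival falls in the interval iff at least 4 events occur there: P(S_4 ≤ t) = P(N ≥ 4) = 1 − P(N ≤ 3) ≈ 0.3975.

0.3975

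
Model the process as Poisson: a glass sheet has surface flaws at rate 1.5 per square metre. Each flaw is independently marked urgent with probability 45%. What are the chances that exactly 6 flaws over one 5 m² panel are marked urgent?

Thinning: the flaws that are marked urgent themselves form a Poisson process with rate 0.45 × 1.5 = 0.675 per square metre.
Over the interval, μ = 0.675 × 5 = 3.375 (a 5 m² panel = 5 square metres).
P(N = 6) = e^(−3.375) · 3.375^6/6! ≈ 0.0702.

0.0702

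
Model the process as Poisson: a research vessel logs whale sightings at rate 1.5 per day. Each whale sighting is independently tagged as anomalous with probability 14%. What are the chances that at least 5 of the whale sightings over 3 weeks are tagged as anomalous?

Thinning: the whale sightings that are tagged as anomalous themselves form a Poisson process with rate 0.14 × 1.5 = 0.21 per day.
Over the interval, μ = 0.21 × 21 = 4.41 (3 weeks = 21 days).
P(N ≥ 5) = 1 − P(N ≤ 4) ≈ 0.4507.

0.4507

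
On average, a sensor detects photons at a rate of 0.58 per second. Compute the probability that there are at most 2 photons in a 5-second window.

0.4460

Over the interval, μ = 0.58 × 5 = 2.9 (a 5-second window = 5 seconds).
P(N ≤ 2) = Σ_{j=0}^{2} e^(−μ) μ^j/j! ≈ 0.4460.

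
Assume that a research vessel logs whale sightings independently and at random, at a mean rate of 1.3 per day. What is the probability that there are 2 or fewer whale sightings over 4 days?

Over the interval, μ = 1.3 × 4 = 5.2 (4 days).
P(N ≤ 2) = Σ_{j=0}^{2} e^(−μ) μ^j/j! ≈ 0.1088.

0.1088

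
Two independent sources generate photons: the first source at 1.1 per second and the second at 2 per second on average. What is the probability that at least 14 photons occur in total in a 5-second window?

0.6829

Independent Poisson processes superpose: combined rate λ = 1.1 + 2 = 3.1 per second.
Over the interval, μ = 3.1 × 5 = 15.5 (a 5-second window = 5 seconds).
P(N ≥ 14) = 1 − P(N ≤ 13) ≈ 0.6829.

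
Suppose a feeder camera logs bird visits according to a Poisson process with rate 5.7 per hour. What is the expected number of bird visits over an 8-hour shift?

45.6

E[N] = λt = 5.7 × 8 = 45.6 (an 8-hour shift = 8 hours).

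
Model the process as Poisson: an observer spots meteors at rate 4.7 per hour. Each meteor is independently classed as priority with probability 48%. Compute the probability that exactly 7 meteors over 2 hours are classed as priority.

Thinning: the meteors that are classed as priority themselves form a Poisson process with rate 0.48 × 4.7 = 2.256 per hour.
Over the interval, μ = 2.256 × 2 = 4.512 (2 hours).
P(N = 7) = e^(−4.512) · 4.512^7/7! ≈ 0.0829.

0.0829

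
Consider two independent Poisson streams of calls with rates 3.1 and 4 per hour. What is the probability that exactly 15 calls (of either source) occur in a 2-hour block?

0.1002

Independent Poisson processes superpose: combined rate λ = 3.1 + 4 = 7.1 per hour.
Over the interval, μ = 7.1 × 2 = 14.2 (a 2-hour block = 2 hours).
P(N = 15) = e^(−14.2) · 14.2^15/15! ≈ 0.1002.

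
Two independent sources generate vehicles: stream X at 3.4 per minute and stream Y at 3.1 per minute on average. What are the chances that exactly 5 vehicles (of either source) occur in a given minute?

Independent Poisson processes superpose: combined rate λ = 3.4 + 3.1 = 6.5 per minute.
So μ = 6.5.
P(N = 5) = e^(−6.5) · 6.5^5/5! ≈ 0.1454.

0.1454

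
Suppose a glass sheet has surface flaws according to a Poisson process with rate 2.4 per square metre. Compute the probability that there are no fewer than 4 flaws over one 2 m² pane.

0.7058

Over the interval, μ = 2.4 × 2 = 4.8 (a 2 m² pane = 2 square metres).
P(N ≥ 4) = 1 − P(N ≤ 3) = 1 − Σ_{j=0}^{3} e^(−μ) μ^j/j! ≈ 0.7058.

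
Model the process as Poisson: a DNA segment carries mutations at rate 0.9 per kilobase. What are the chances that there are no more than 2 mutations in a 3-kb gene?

Over the interval, μ = 0.9 × 3 = 2.7 (a 3-kb gene = 3 kilobases).
P(N ≤ 2) = Σ_{j=0}^{2} e^(−μ) μ^j/j! ≈ 0.4936.

0.4936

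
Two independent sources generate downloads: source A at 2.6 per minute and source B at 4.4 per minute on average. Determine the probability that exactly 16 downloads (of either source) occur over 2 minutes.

Independent Poisson processes superpose: combined rate λ = 2.6 + 4.4 = 7 per minute.
Over the interval, μ = 7 × 2 = 14 (2 minutes).
P(N = 16) = e^(−14) · 14^16/16! ≈ 0.0866.

0.0866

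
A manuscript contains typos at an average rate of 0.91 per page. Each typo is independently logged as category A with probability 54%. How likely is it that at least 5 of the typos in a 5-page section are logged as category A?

Thinning: the typos that are logged as category A themselves form a Poisson process with rate 0.54 × 0.91 = 0.4914 per page.
Over the interval, μ = 0.4914 × 5 = 2.457 (a 5-page section = 5 pages).
P(N ≥ 5) = 1 − P(N ≤ 4) ≈ 0.1032.

0.1032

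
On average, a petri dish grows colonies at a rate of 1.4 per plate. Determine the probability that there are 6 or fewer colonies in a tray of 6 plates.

0.2670

Over the interval, μ = 1.4 × 6 = 8.4 (a tray of 6 plates = 6 plates).
P(N ≤ 6) = Σ_{j=0}^{6} e^(−μ) μ^j/j! ≈ 0.2670.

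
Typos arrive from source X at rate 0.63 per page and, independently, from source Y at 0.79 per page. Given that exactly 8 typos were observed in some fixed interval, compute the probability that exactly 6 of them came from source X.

0.0661

Given the total, each event is independently from source X with probability p = λ_X/(λ_X+λ_Y) = 0.63/1.42 ≈ 0.4437.
So K ~ Binomial(8, 0.63/1.42): P(K = 6) = C(8,6) · (0.63/1.42)^6 · (0.79/1.42)^2 ≈ 0.0661.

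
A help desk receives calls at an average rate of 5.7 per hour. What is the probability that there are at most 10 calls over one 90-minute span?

0.7578

Over the interval, μ = 5.7 × 1.5 = 8.55 (a 90-minute span = 1.5 hours).
P(N ≤ 10) = Σ_{j=0}^{10} e^(−μ) μ^j/j! ≈ 0.7578.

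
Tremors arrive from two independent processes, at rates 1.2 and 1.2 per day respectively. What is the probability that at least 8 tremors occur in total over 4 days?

0.7416

Independent Poisson processes superpose: combined rate λ = 1.2 + 1.2 = 2.4 per day.
Over the interval, μ = 2.4 × 4 = 9.6 (4 days).
P(N ≥ 8) = 1 − P(N ≤ 7) ≈ 0.7416.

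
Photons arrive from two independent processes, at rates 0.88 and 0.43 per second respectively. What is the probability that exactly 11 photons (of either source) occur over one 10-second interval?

0.0999

Independent Poisson processes superpose: combined rate λ = 0.88 + 0.43 = 1.31 per second.
Over the interval, μ = 1.31 × 10 = 13.1 (a 10-second interval = 10 seconds).
P(N = 11) = e^(−13.1) · 13.1^11/11! ≈ 0.0999.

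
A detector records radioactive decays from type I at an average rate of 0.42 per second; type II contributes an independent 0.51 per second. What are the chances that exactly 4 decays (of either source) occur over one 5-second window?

Independent Poisson processes superpose: combined rate λ = 0.42 + 0.51 = 0.93 per second.
Over the interval, μ = 0.93 × 5 = 4.65 (a 5-second window = 5 seconds).
P(N = 4) = e^(−4.65) · 4.65^4/4! ≈ 0.1863.

0.1863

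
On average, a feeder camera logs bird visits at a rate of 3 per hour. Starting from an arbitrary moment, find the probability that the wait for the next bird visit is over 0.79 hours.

The wait for the next event is exponential with rate λ = 3 per hour.
P(T > 0.79) = e^(−λt) = e^(−3 × 0.79) = e^(−2.37) ≈ 0.0935.

0.0935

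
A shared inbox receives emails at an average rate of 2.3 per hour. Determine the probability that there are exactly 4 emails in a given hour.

0.1169

With mean μ = 2.3 per hour,
P(N = 4) = e^(−μ) μ^4/4! = e^(−2.3) · 2.3^4/24 ≈ 0.1169.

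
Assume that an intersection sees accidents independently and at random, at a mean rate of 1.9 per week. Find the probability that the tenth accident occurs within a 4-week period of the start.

Over the interval, μ = 1.9 × 4 = 7.6 (a 4-week period = 4 weeks).
The tenth arrival falls in the interval iff at least 10 events occur there: P(S_10 ≤ t) = P(N ≥ 10) = 1 − P(N ≤ 9) ≈ 0.2351.

0.2351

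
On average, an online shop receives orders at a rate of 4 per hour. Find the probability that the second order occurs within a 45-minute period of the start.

Over the interval, μ = 4 × 0.75 = 3 (a 45-minute period = 0.75 hours).
The second arrival falls in the interval iff at least 2 events occur there: P(S_2 ≤ t) = P(N ≥ 2) = 1 − P(N ≤ 1) ≈ 0.8009.

0.8009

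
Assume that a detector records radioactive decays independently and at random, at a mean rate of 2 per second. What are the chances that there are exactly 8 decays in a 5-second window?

0.1126

Over the interval, μ = 2 × 5 = 10 (a 5-second window = 5 seconds).
P(N = 8) = e^(−μ) μ^8/8! = e^(−10) · 10^8/40320 ≈ 0.1126.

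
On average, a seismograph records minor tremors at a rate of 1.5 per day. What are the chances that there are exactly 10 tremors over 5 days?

Over the interval, μ = 1.5 × 5 = 7.5 (5 days).
P(N = 10) = e^(−μ) μ^10/10! = e^(−7.5) · 7.5^10/3628800 ≈ 0.0858.

0.0858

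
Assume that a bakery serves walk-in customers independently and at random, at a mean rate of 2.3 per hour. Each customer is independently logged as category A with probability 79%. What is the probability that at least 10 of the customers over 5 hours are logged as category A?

0.4238

Thinning: the customers that are logged as category A themselves form a Poisson process with rate 0.79 × 2.3 = 1.817 per hour.
Over the interval, μ = 1.817 × 5 = 9.085 (5 hours).
P(N ≥ 10) = 1 − P(N ≤ 9) ≈ 0.4238.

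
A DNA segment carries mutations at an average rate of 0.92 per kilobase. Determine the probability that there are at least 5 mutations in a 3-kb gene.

Over the interval, μ = 0.92 × 3 = 2.76 (a 3-kb gene = 3 kilobases).
P(N ≥ 5) = 1 − P(N ≤ 4) = 1 − Σ_{j=0}^{4} e^(−μ) μ^j/j! ≈ 0.1461.

0.1461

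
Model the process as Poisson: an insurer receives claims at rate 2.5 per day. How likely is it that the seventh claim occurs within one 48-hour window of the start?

Over the interval, μ = 2.5 × 2 = 5 (a 48-hour window = 2 days).
The seventh arrival falls in the interval iff at least 7 events occur there: P(S_7 ≤ t) = P(N ≥ 7) = 1 − P(N ≤ 6) ≈ 0.2378.

0.2378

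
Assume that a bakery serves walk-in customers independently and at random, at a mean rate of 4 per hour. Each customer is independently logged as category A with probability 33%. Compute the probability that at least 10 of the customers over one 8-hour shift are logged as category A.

0.6099

Thinning: the customers that are logged as category A themselves form a Poisson process with rate 0.33 × 4 = 1.32 per hour.
Over the interval, μ = 1.32 × 8 = 10.56 (an 8-hour shift = 8 hours).
P(N ≥ 10) = 1 − P(N ≤ 9) ≈ 0.6099.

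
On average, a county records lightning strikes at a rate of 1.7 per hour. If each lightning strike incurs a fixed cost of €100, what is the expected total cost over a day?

E[N] = 1.7 × 24 = 40.8 (a day = 24 hours); E[cost] = 40.8 × €100 = €4080.

€4080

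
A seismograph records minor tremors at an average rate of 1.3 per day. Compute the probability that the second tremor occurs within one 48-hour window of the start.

0.7326

Over the interval, μ = 1.3 × 2 = 2.6 (a 48-hour window = 2 days).
The second arrival falls in the interval iff at least 2 events occur there: P(S_2 ≤ t) = P(N ≥ 2) = 1 − P(N ≤ 1) ≈ 0.7326.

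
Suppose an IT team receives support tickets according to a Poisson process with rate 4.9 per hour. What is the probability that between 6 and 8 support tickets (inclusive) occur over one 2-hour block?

0.2807

Over the interval, μ = 4.9 × 2 = 9.8 (a 2-hour block = 2 hours).
P(6 ≤ N ≤ 8) = Σ_{j=6}^{8} e^(−9.8) · 9.8^j/j! ≈ 0.2807.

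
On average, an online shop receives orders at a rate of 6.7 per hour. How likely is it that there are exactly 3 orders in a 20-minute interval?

0.1990

Over the interval, μ = 6.7 × 1/3 ≈ 2.23333 (a 20-minute interval = 1/3 hours).
P(N = 3) = e^(−μ) μ^3/3! = e^(−2.23333) · 2.23333^3/6 ≈ 0.1990.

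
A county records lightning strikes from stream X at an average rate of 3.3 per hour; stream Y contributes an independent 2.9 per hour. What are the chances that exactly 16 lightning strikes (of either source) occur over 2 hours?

0.0615

Independent Poisson processes superpose: combined rate λ = 3.3 + 2.9 = 6.2 per hour.
Over the interval, μ = 6.2 × 2 = 12.4 (2 hours).
P(N = 16) = e^(−12.4) · 12.4^16/16! ≈ 0.0615.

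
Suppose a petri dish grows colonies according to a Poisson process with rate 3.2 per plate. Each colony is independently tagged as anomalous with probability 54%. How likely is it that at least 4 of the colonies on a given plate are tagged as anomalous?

Thinning: the colonies that are tagged as anomalous themselves form a Poisson process with rate 0.54 × 3.2 = 1.728 per plate.
So μ = 1.728.
P(N ≥ 4) = 1 − P(N ≤ 3) ≈ 0.0974.

0.0974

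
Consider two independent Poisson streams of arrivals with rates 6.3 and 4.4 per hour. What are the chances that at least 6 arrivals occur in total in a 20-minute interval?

0.1513

Independent Poisson processes superpose: combined rate λ = 6.3 + 4.4 = 10.7 per hour.
Over the interval, μ = 10.7 × 1/3 ≈ 3.56667 (a 20-minute interval = 1/3 hours).
P(N ≥ 6) = 1 − P(N ≤ 5) ≈ 0.1513.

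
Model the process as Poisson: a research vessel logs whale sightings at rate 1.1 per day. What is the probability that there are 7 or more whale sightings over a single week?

Over the interval, μ = 1.1 × 7 = 7.7 (a week = 7 days).
P(N ≥ 7) = 1 − P(N ≤ 6) = 1 − Σ_{j=0}^{6} e^(−μ) μ^j/j! ≈ 0.6486.

0.6486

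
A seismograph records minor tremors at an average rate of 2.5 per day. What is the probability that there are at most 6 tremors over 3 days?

Over the interval, μ = 2.5 × 3 = 7.5 (3 days).
P(N ≤ 6) = Σ_{j=0}^{6} e^(−μ) μ^j/j! ≈ 0.3782.

0.3782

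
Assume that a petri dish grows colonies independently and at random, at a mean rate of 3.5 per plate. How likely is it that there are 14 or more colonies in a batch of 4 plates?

Over the interval, μ = 3.5 × 4 = 14 (a batch of 4 plates = 4 plates).
P(N ≥ 14) = 1 − P(N ≤ 13) = 1 − Σ_{j=0}^{13} e^(−μ) μ^j/j! ≈ 0.5356.

0.5356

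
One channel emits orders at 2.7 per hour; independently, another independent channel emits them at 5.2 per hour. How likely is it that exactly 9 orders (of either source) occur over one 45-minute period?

Independent Poisson processes superpose: combined rate λ = 2.7 + 5.2 = 7.9 per hour.
Over the interval, μ = 7.9 × 0.75 = 5.925 (a 45-minute period = 0.75 hours).
P(N = 9) = e^(−5.925) · 5.925^9/9! ≈ 0.0663.

0.0663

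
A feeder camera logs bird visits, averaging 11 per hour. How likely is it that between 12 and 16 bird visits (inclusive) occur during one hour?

0.3648

With mean μ = 11 per hour,
P(12 ≤ N ≤ 16) = Σ_{j=12}^{16} e^(−11) · 11^j/j! ≈ 0.3648.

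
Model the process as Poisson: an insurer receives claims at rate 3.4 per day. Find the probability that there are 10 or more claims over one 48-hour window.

Over the interval, μ = 3.4 × 2 = 6.8 (a 48-hour window = 2 days).
P(N ≥ 10) = 1 − P(N ≤ 9) = 1 − Σ_{j=0}^{9} e^(−μ) μ^j/j! ≈ 0.1498.

0.1498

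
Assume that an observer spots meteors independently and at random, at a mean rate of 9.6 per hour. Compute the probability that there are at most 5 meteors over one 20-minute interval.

0.8946

Over the interval, μ = 9.6 × 1/3 = 3.2 (a 20-minute interval = 1/3 hours).
P(N ≤ 5) = Σ_{j=0}^{5} e^(−μ) μ^j/j! ≈ 0.8946.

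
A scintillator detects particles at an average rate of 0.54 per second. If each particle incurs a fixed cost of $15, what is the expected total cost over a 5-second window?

E[N] = 0.54 × 5 = 2.7 (a 5-second window = 5 seconds); E[cost] = 2.7 × $15 = $40.5.

$40.5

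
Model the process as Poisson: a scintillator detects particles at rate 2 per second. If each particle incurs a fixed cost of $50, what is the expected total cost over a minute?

E[N] = 2 × 60 = 120 (a minute = 60 seconds); E[cost] = 120 × $50 = $6000.

$6000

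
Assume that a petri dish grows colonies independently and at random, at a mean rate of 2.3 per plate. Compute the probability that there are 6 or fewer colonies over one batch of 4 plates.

Over the interval, μ = 2.3 × 4 = 9.2 (a batch of 4 plates = 4 plates).
P(N ≤ 6) = Σ_{j=0}^{6} e^(−μ) μ^j/j! ≈ 0.1892.

0.1892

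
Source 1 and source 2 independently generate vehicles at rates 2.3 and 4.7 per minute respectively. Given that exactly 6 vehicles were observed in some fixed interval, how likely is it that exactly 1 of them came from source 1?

Given the total, each event is independently from source 1 with probability p = λ_1/(λ_1+λ_2) = 2.3/7 ≈ 0.3286.
So K ~ Binomial(6, 2.3/7): P(K = 1) = C(6,1) · (2.3/7)^1 · (4.7/7)^5 ≈ 0.2690.

0.2690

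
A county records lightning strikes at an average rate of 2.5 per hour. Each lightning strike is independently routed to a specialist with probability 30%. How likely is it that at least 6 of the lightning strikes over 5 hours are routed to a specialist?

Thinning: the lightning strikes that are routed to a specialist themselves form a Poisson process with rate 0.3 × 2.5 = 0.75 per hour.
Over the interval, μ = 0.75 × 5 = 3.75 (5 hours).
P(N ≥ 6) = 1 − P(N ≤ 5) ≈ 0.1771.

0.1771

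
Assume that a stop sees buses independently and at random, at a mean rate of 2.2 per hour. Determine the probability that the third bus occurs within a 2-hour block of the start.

Over the interval, μ = 2.2 × 2 = 4.4 (a 2-hour block = 2 hours).
The third arrival falls in the interval iff at least 3 events occur there: P(S_3 ≤ t) = P(N ≥ 3) = 1 − P(N ≤ 2) ≈ 0.8149.

0.8149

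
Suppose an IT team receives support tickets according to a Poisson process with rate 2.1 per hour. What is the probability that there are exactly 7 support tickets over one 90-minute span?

Over the interval, μ = 2.1 × 1.5 = 3.15 (a 90-minute span = 1.5 hours).
P(N = 7) = e^(−μ) μ^7/7! = e^(−3.15) · 3.15^7/5040 ≈ 0.0262.

0.0262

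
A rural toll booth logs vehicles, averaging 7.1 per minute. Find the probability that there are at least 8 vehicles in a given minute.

0.4162

With mean μ = 7.1 per minute,
P(N ≥ 8) = 1 − P(N ≤ 7) = 1 − Σ_{j=0}^{7} e^(−μ) μ^j/j! ≈ 0.4162.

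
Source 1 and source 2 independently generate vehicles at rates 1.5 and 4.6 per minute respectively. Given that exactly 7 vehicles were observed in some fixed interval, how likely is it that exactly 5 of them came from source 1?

Given the total, each event is independently from source 1 with probability p = λ_1/(λ_1+λ_2) = 1.5/6.1 ≈ 0.2459.
So K ~ Binomial(7, 1.5/6.1): P(K = 5) = C(7,5) · (1.5/6.1)^5 · (4.6/6.1)^2 ≈ 0.0107.

0.0107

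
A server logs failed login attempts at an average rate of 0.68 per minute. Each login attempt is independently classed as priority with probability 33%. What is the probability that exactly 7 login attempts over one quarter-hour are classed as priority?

Thinning: the login attempts that are classed as priority themselves form a Poisson process with rate 0.33 × 0.68 = 0.2244 per minute.
Over the interval, μ = 0.2244 × 15 = 3.366 (a quarter-hour = 15 minutes).
P(N = 7) = e^(−3.366) · 3.366^7/7! ≈ 0.0335.

0.0335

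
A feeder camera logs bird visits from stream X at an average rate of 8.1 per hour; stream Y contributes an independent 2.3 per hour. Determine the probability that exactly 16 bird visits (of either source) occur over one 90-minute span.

0.0987

Independent Poisson processes superpose: combined rate λ = 8.1 + 2.3 = 10.4 per hour.
Over the interval, μ = 10.4 × 1.5 = 15.6 (a 90-minute span = 1.5 hours).
P(N = 16) = e^(−15.6) · 15.6^16/16! ≈ 0.0987.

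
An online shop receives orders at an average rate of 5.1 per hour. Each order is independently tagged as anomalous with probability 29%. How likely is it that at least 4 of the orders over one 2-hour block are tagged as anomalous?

Thinning: the orders that are tagged as anomalous themselves form a Poisson process with rate 0.29 × 5.1 = 1.479 per hour.
Over the interval, μ = 1.479 × 2 = 2.958 (a 2-hour block = 2 hours).
P(N ≥ 4) = 1 − P(N ≤ 3) ≈ 0.3434.

0.3434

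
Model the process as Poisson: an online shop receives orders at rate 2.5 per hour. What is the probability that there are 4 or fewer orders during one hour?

With mean μ = 2.5 per hour,
P(N ≤ 4) = Σ_{j=0}^{4} e^(−μ) μ^j/j! ≈ 0.8912.

0.8912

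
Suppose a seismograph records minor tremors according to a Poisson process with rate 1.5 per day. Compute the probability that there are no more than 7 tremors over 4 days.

0.7440

Over the interval, μ = 1.5 × 4 = 6 (4 days).
P(N ≤ 7) = Σ_{j=0}^{7} e^(−μ) μ^j/j! ≈ 0.7440.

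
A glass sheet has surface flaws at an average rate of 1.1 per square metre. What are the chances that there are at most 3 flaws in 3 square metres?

0.5803

Over the interval, μ = 1.1 × 3 = 3.3 (3 square metres).
P(N ≤ 3) = Σ_{j=0}^{3} e^(−μ) μ^j/j! ≈ 0.5803.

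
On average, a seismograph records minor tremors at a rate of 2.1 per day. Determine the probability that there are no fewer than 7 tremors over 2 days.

Over the interval, μ = 2.1 × 2 = 4.2 (2 days).
P(N ≥ 7) = 1 − P(N ≤ 6) = 1 − Σ_{j=0}^{6} e^(−μ) μ^j/j! ≈ 0.1325.

0.1325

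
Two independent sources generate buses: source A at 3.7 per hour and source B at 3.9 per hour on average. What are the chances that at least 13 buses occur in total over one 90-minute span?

0.3558

Independent Poisson processes superpose: combined rate λ = 3.7 + 3.9 = 7.6 per hour.
Over the interval, μ = 7.6 × 1.5 = 11.4 (a 90-minute span = 1.5 hours).
P(N ≥ 13) = 1 − P(N ≤ 12) ≈ 0.3558.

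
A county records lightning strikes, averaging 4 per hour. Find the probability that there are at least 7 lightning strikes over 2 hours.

Over the interval, μ = 4 × 2 = 8 (2 hours).
P(N ≥ 7) = 1 − P(N ≤ 6) = 1 − Σ_{j=0}^{6} e^(−μ) μ^j/j! ≈ 0.6866.

0.6866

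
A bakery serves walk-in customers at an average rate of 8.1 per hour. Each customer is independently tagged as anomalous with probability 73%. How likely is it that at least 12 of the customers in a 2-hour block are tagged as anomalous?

0.5184

Thinning: the customers that are tagged as anomalous themselves form a Poisson process with rate 0.73 × 8.1 = 5.913 per hour.
Over the interval, μ = 5.913 × 2 = 11.826 (a 2-hour block = 2 hours).
P(N ≥ 12) = 1 − P(N ≤ 11) ≈ 0.5184.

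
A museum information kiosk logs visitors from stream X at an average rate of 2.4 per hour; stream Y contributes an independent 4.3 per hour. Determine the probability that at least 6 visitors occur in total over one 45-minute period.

Independent Poisson processes superpose: combined rate λ = 2.4 + 4.3 = 6.7 per hour.
Over the interval, μ = 6.7 × 0.75 = 5.025 (a 45-minute period = 0.75 hours).
P(N ≥ 6) = 1 − P(N ≤ 5) ≈ 0.3884.

0.3884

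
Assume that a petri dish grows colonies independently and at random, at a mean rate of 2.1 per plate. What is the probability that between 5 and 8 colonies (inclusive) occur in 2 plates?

0.3822

Over the interval, μ = 2.1 × 2 = 4.2 (2 plates).
P(5 ≤ N ≤ 8) = Σ_{j=5}^{8} e^(−4.2) · 4.2^j/j! ≈ 0.3822.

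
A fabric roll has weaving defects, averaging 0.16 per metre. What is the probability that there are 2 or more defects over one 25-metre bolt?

0.9084

Over the interval, μ = 0.16 × 25 = 4 (a 25-metre bolt = 25 metres).
P(N ≥ 2) = 1 − P(N ≤ 1) = 1 − Σ_{j=0}^{1} e^(−μ) μ^j/j! ≈ 0.9084.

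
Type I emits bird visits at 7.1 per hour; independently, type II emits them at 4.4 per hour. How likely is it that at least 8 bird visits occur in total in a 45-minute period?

Independent Poisson processes superpose: combined rate λ = 7.1 + 4.4 = 11.5 per hour.
Over the interval, μ = 11.5 × 0.75 = 8.625 (a 45-minute period = 0.75 hours).
P(N ≥ 8) = 1 − P(N ≤ 7) ≈ 0.6304.

0.6304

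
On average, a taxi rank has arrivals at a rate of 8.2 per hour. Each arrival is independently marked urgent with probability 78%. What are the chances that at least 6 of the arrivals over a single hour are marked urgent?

0.6157

Thinning: the arrivals that are marked urgent themselves form a Poisson process with rate 0.78 × 8.2 = 6.396 per hour.
So μ = 6.396.
P(N ≥ 6) = 1 − P(N ≤ 5) ≈ 0.6157.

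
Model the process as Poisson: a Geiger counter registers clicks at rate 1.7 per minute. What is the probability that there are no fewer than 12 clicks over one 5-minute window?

0.1513

Over the interval, μ = 1.7 × 5 = 8.5 (a 5-minute window = 5 minutes).
P(N ≥ 12) = 1 − P(N ≤ 11) = 1 − Σ_{j=0}^{11} e^(−μ) μ^j/j! ≈ 0.1513.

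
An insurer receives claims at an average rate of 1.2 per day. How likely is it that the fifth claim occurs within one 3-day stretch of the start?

Over the interval, μ = 1.2 × 3 = 3.6 (a 3-day stretch = 3 days).
The fifth arrival falls in the interval iff at least 5 events occur there: P(S_5 ≤ t) = P(N ≥ 5) = 1 − P(N ≤ 4) ≈ 0.2936.

0.2936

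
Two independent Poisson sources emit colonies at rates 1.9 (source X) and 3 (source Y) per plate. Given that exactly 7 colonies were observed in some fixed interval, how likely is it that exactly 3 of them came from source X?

0.2867

Given the total, each event is independently from source X with probability p = λ_X/(λ_X+λ_Y) = 1.9/4.9 ≈ 0.3878.
So K ~ Binomial(7, 1.9/4.9): P(K = 3) = C(7,3) · (1.9/4.9)^3 · (3/4.9)^4 ≈ 0.2867.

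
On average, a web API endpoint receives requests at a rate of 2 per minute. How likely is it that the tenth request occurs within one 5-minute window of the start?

Over the interval, μ = 2 × 5 = 10 (a 5-minute window = 5 minutes).
The tenth arrival falls in the interval iff at least 10 events occur there: P(S_10 ≤ t) = P(N ≥ 10) = 1 − P(N ≤ 9) ≈ 0.5421.

0.5421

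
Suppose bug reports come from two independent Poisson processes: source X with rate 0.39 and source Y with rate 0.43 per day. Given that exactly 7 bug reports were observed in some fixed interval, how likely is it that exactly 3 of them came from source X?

0.2847

Given the total, each event is independently from source X with probability p = λ_X/(λ_X+λ_Y) = 0.39/0.82 ≈ 0.4756.
So K ~ Binomial(7, 0.39/0.82): P(K = 3) = C(7,3) · (0.39/0.82)^3 · (0.43/0.82)^4 ≈ 0.2847.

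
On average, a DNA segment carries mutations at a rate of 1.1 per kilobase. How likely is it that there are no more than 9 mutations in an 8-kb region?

Over the interval, μ = 1.1 × 8 = 8.8 (an 8-kb region = 8 kilobases).
P(N ≤ 9) = Σ_{j=0}^{9} e^(−μ) μ^j/j! ≈ 0.6137.

0.6137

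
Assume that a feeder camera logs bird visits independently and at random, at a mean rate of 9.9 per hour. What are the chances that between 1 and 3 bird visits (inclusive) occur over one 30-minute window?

0.2650

Over the interval, μ = 9.9 × 0.5 = 4.95 (a 30-minute window = 0.5 hours).
P(1 ≤ N ≤ 3) = Σ_{j=1}^{3} e^(−4.95) · 4.95^j/j! ≈ 0.2650.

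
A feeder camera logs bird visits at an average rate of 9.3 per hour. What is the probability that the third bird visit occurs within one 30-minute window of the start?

0.8426

Over the interval, μ = 9.3 × 0.5 = 4.65 (a 30-minute window = 0.5 hours).
The third arrival falls in the interval iff at least 3 events occur there: P(S_3 ≤ t) = P(N ≥ 3) = 1 − P(N ≤ 2) ≈ 0.8426.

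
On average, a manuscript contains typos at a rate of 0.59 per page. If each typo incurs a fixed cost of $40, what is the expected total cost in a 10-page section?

$236

E[N] = 0.59 × 10 = 5.9 (a 10-page section = 10 pages); E[cost] = 5.9 × $40 = $236.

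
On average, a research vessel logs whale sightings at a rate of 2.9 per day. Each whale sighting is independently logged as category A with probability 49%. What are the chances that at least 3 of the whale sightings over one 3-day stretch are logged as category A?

0.7980

Thinning: the whale sightings that are logged as category A themselves form a Poisson process with rate 0.49 × 2.9 = 1.421 per day.
Over the interval, μ = 1.421 × 3 = 4.263 (a 3-day stretch = 3 days).
P(N ≥ 3) = 1 − P(N ≤ 2) ≈ 0.7980.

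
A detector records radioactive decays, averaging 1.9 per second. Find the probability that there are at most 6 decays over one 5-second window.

Over the interval, μ = 1.9 × 5 = 9.5 (a 5-second window = 5 seconds).
P(N ≤ 6) = Σ_{j=0}^{6} e^(−μ) μ^j/j! ≈ 0.1649.

0.1649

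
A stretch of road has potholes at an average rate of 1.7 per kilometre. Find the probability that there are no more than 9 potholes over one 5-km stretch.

Over the interval, μ = 1.7 × 5 = 8.5 (a 5-km stretch = 5 kilometres).
P(N ≤ 9) = Σ_{j=0}^{9} e^(−μ) μ^j/j! ≈ 0.6530.

0.6530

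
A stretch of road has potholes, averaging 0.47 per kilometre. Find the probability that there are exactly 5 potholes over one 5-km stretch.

Over the interval, μ = 0.47 × 5 = 2.35 (a 5-km stretch = 5 kilometres).
P(N = 5) = e^(−μ) μ^5/5! = e^(−2.35) · 2.35^5/120 ≈ 0.0570.

0.0570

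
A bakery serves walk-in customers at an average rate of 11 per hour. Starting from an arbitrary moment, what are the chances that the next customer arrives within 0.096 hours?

Inter-arrival times are exponential with rate λ = 11 per hour.
P(T ≤ 0.096) = 1 − e^(−λt) = 1 − e^(−11 × 0.096) = 1 − e^(−1.056) ≈ 0.6522.

0.6522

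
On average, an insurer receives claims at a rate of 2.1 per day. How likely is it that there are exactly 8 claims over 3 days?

0.1130

Over the interval, μ = 2.1 × 3 = 6.3 (3 days).
P(N = 8) = e^(−μ) μ^8/8! = e^(−6.3) · 6.3^8/40320 ≈ 0.1130.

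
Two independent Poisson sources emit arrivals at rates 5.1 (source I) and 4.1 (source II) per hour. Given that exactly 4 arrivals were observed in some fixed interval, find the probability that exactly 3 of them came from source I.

Given the total, each event is independently from source I with probability p = λ_I/(λ_I+λ_II) = 5.1/9.2 ≈ 0.5543.
So K ~ Binomial(4, 5.1/9.2): P(K = 3) = C(4,3) · (5.1/9.2)^3 · (4.1/9.2)^1 ≈ 0.3037.

0.3037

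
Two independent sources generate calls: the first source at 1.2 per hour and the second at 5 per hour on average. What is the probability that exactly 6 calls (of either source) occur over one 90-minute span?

Independent Poisson processes superpose: combined rate λ = 1.2 + 5 = 6.2 per hour.
Over the interval, μ = 6.2 × 1.5 = 9.3 (a 90-minute span = 1.5 hours).
P(N = 6) = e^(−9.3) · 9.3^6/6! ≈ 0.0822.

0.0822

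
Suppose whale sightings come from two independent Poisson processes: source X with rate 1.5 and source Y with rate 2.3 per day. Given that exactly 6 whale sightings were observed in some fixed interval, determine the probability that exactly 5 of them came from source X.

Given the total, each event is independently from source X with probability p = λ_X/(λ_X+λ_Y) = 1.5/3.8 ≈ 0.3947.
So K ~ Binomial(6, 1.5/3.8): P(K = 5) = C(6,5) · (1.5/3.8)^5 · (2.3/3.8)^1 ≈ 0.0348.

0.0348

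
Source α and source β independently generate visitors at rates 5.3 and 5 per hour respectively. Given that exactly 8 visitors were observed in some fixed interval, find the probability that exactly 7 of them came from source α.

0.0371

Given the total, each event is independently from source α with probability p = λ_α/(λ_α+λ_β) = 5.3/10.3 ≈ 0.5146.
So K ~ Binomial(8, 5.3/10.3): P(K = 7) = C(8,7) · (5.3/10.3)^7 · (5/10.3)^1 ≈ 0.0371.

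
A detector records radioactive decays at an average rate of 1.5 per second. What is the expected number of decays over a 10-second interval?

E[N] = λt = 1.5 × 10 = 15 (a 10-second interval = 10 seconds).

15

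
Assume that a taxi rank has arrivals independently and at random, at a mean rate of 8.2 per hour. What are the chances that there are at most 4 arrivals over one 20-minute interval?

0.8579

Over the interval, μ = 8.2 × 1/3 ≈ 2.73333 (a 20-minute interval = 1/3 hours).
P(N ≤ 4) = Σ_{j=0}^{4} e^(−μ) μ^j/j! ≈ 0.8579.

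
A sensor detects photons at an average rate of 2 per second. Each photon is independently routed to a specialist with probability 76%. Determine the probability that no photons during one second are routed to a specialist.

0.2187

Thinning: the photons that are routed to a specialist themselves form a Poisson process with rate 0.76 × 2 = 1.52 per second.
So μ = 1.52.
P(N = 0) = e^(−1.52) · 1.52^0/0! ≈ 0.2187.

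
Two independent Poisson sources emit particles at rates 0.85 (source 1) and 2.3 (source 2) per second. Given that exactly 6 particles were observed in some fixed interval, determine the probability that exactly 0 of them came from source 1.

Given the total, each event is independently from source 1 with probability p = λ_1/(λ_1+λ_2) = 0.85/3.15 ≈ 0.2698.
So K ~ Binomial(6, 0.85/3.15): P(K = 0) = C(6,0) · (0.85/3.15)^0 · (2.3/3.15)^6 ≈ 0.1515.

0.1515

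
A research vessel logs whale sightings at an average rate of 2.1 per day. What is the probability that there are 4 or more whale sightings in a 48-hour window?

0.6046

Over the interval, μ = 2.1 × 2 = 4.2 (a 48-hour window = 2 days).
P(N ≥ 4) = 1 − P(N ≤ 3) = 1 − Σ_{j=0}^{3} e^(−μ) μ^j/j! ≈ 0.6046.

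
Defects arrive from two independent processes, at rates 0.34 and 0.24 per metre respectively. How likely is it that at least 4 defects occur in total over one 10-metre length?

0.8300

Independent Poisson processes superpose: combined rate λ = 0.34 + 0.24 = 0.58 per metre.
Over the interval, μ = 0.58 × 10 = 5.8 (a 10-metre length = 10 metres).
P(N ≥ 4) = 1 − P(N ≤ 3) ≈ 0.8300.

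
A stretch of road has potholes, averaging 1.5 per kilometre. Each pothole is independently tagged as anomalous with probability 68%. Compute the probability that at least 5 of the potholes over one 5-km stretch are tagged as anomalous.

0.5769

Thinning: the potholes that are tagged as anomalous themselves form a Poisson process with rate 0.68 × 1.5 = 1.02 per kilometre.
Over the interval, μ = 1.02 × 5 = 5.1 (a 5-km stretch = 5 kilometres).
P(N ≥ 5) = 1 − P(N ≤ 4) ≈ 0.5769.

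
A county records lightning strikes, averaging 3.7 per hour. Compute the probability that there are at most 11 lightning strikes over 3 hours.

Over the interval, μ = 3.7 × 3 = 11.1 (3 hours).
P(N ≤ 11) = Σ_{j=0}^{11} e^(−μ) μ^j/j! ≈ 0.5673.

0.5673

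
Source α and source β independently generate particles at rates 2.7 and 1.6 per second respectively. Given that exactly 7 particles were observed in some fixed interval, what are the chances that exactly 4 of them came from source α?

Given the total, each event is independently from source α with probability p = λ_α/(λ_α+λ_β) = 2.7/4.3 ≈ 0.6279.
So K ~ Binomial(7, 2.7/4.3): P(K = 4) = C(7,4) · (2.7/4.3)^4 · (1.6/4.3)^3 ≈ 0.2803.

0.2803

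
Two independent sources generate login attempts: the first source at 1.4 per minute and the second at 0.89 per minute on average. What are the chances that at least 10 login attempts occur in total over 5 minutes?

Independent Poisson processes superpose: combined rate λ = 1.4 + 0.89 = 2.29 per minute.
Over the interval, μ = 2.29 × 5 = 11.45 (5 minutes).
P(N ≥ 10) = 1 − P(N ≤ 9) ≈ 0.7063.

0.7063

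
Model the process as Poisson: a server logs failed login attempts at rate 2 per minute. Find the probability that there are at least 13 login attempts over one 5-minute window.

Over the interval, μ = 2 × 5 = 10 (a 5-minute window = 5 minutes).
P(N ≥ 13) = 1 − P(N ≤ 12) = 1 − Σ_{j=0}^{12} e^(−μ) μ^j/j! ≈ 0.2084.

0.2084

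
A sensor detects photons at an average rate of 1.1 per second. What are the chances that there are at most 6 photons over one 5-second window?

0.6860

Over the interval, μ = 1.1 × 5 = 5.5 (a 5-second window = 5 seconds).
P(N ≤ 6) = Σ_{j=0}^{6} e^(−μ) μ^j/j! ≈ 0.6860.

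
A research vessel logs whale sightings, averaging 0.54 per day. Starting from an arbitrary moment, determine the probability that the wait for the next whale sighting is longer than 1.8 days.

0.3783

The wait for the next event is exponential with rate λ = 0.54 per day.
P(T > 1.8) = e^(−λt) = e^(−0.54 × 1.8) = e^(−0.972) ≈ 0.3783.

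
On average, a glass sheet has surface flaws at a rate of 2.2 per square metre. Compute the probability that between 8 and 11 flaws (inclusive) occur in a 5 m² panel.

Over the interval, μ = 2.2 × 5 = 11 (a 5 m² panel = 5 square metres).
P(8 ≤ N ≤ 11) = Σ_{j=8}^{11} e^(−11) · 11^j/j! ≈ 0.4361.

0.4361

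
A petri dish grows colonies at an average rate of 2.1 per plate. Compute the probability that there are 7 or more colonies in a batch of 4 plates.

0.7330

Over the interval, μ = 2.1 × 4 = 8.4 (a batch of 4 plates = 4 plates).
P(N ≥ 7) = 1 − P(N ≤ 6) = 1 − Σ_{j=0}^{6} e^(−μ) μ^j/j! ≈ 0.7330.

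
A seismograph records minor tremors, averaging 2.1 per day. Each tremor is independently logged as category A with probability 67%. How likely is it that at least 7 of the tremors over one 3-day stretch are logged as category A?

0.1349

Thinning: the tremors that are logged as category A themselves form a Poisson process with rate 0.67 × 2.1 = 1.407 per day.
Over the interval, μ = 1.407 × 3 = 4.221 (a 3-day stretch = 3 days).
P(N ≥ 7) = 1 − P(N ≤ 6) ≈ 0.1349.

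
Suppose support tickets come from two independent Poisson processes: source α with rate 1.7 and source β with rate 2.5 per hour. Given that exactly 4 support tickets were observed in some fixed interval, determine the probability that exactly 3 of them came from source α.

Given the total, each event is independently from source α with probability p = λ_α/(λ_α+λ_β) = 1.7/4.2 ≈ 0.4048.
So K ~ Binomial(4, 1.7/4.2): P(K = 3) = C(4,3) · (1.7/4.2)^3 · (2.5/4.2)^1 ≈ 0.1579.

0.1579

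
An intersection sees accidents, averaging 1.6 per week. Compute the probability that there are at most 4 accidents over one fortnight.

0.7806

Over the interval, μ = 1.6 × 2 = 3.2 (a fortnight = 2 weeks).
P(N ≤ 4) = Σ_{j=0}^{4} e^(−μ) μ^j/j! ≈ 0.7806.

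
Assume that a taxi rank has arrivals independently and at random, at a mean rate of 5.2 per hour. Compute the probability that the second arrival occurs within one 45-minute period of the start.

0.9008

Over the interval, μ = 5.2 × 0.75 = 3.9 (a 45-minute period = 0.75 hours).
The second arrival falls in the interval iff at least 2 events occur there: P(S_2 ≤ t) = P(N ≥ 2) = 1 − P(N ≤ 1) ≈ 0.9008.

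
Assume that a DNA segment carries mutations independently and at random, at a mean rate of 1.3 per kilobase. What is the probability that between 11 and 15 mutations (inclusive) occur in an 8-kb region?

Over the interval, μ = 1.3 × 8 = 10.4 (an 8-kb region = 8 kilobases).
P(11 ≤ N ≤ 15) = Σ_{j=11}^{15} e^(−10.4) · 10.4^j/j! ≈ 0.4028.

0.4028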